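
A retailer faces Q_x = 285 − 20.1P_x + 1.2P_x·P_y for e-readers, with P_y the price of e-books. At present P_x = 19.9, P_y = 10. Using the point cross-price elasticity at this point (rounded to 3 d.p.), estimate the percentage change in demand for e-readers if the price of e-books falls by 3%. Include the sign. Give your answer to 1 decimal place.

-5.8%

At P_x = 19.9, P_y = 10: Q_x = 123.81.
∂Q_x/∂P_y = 1.2P_x = 23.8800.
ε = (∂Q_x/∂P_y)(P_y/Q_x) = 23.8800 × 10/123.81 ≈ 1.929.
%ΔQ_x ≈ ε × %ΔP_y = 1.929 × (-3%) = -5.8%.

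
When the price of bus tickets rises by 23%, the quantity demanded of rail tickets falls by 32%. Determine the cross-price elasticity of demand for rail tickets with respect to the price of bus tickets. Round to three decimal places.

ε = (%ΔQ of rail tickets) / (%ΔP of bus tickets) = (-32%) / (23%) ≈ -1.391.

-1.391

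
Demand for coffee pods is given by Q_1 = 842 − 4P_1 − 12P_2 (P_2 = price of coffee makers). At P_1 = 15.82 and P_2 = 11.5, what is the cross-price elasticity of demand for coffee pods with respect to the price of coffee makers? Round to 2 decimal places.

At P_1 = 15.82 and P_2 = 11.5: Q_1 = 640.72.
∂Q_1/∂P_2 = -12.
ε = (∂Q_1/∂P_2)(P_2/Q_1) = -12 × (11.5/640.72) ≈ -0.22.

-0.22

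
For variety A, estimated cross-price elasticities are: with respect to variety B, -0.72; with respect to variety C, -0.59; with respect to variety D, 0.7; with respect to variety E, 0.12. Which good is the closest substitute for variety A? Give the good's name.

variety D

Substitutes have ε > 0. Among the positive values, 0.7 (variety D) is largest.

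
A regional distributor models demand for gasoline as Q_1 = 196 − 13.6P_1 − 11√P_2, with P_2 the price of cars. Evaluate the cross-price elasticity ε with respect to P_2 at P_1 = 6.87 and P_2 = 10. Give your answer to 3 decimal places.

At P_1 = 6.87 and P_2 = 10: Q_1 = 67.783.
∂Q_1/∂P_2 = -11/(2√P_2) = -11/(2√10) = -1.7393.
ε = (∂Q_1/∂P_2)(P_2/Q_1) = -1.7393 × (10/67.783) ≈ -0.257.
ε < 0: complements.

-0.257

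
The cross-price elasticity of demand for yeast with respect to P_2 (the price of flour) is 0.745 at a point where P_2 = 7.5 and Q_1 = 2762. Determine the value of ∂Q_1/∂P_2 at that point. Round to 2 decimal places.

274.36

ε = (∂Q_1/∂P_2)·(P_2/Q_1) ⇒ ∂Q_1/∂P_2 = ε·Q_1/P_2 = 0.745 × 2762/7.5 ≈ 274.36.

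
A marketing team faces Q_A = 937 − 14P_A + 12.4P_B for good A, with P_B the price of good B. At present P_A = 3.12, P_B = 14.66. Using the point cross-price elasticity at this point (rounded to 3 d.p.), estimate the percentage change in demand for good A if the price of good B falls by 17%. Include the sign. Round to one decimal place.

At P_A = 3.12, P_B = 14.66: Q_A = 1075.104.
∂Q_A/∂P_B = 12.4.
ε = (∂Q_A/∂P_B)(P_B/Q_A) = 12.4000 × 14.66/1075.104 ≈ 0.169.
%ΔQ_A ≈ ε × %ΔP_B = 0.169 × (-17%) = -2.9%.

-2.9%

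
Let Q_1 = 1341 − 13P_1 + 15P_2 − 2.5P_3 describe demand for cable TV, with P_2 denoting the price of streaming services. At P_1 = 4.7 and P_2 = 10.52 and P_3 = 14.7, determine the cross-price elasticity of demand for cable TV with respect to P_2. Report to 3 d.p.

0.113

At P_1 = 4.7 and P_2 = 10.52 and P_3 = 14.7: Q_1 = 1400.95.
∂Q_1/∂P_2 = 15.
ε = (∂Q_1/∂P_2)(P_2/Q_1) = 15 × (10.52/1400.95) ≈ 0.113.
Since ε > 0, cable TV and streaming services are substitutes.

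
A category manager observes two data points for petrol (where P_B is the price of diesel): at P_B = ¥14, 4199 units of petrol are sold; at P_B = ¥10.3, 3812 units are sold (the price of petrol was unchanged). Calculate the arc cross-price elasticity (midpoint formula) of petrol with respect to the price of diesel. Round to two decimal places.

0.32

ΔQ_A = 3812 − 4199 = -387; ΔP_B = 10.3 − 14 = -3.7.
Midpoints: Q̄_A = 4005.5, P̄_B = 12.15.
ε = (ΔQ_A/Q̄_A)/(ΔP_B/P̄_B) = (-387/4005.5)/(-3.7/12.15) ≈ 0.32.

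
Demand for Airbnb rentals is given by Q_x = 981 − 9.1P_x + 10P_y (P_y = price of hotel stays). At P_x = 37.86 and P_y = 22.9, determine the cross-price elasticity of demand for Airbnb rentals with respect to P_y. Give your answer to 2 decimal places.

At P_x = 37.86 and P_y = 22.9: Q_x = 865.474.
∂Q_x/∂P_y = 10.
ε = (∂Q_x/∂P_y)(P_y/Q_x) = 10 × (22.9/865.474) ≈ 0.26.
Since ε > 0, Airbnb rentals and hotel stays are substitutes.

0.26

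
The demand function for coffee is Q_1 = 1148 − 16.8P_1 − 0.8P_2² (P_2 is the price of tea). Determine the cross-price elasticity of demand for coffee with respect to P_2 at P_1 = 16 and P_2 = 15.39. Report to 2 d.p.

At P_1 = 16 and P_2 = 15.39: Q_1 = 689.718.
∂Q_1/∂P_2 = -1.6P_2 = -1.6(15.39) = -24.6240.
ε = (∂Q_1/∂P_2)(P_2/Q_1) = -24.6240 × (15.39/689.718) ≈ -0.55.
ε < 0: complements.

-0.55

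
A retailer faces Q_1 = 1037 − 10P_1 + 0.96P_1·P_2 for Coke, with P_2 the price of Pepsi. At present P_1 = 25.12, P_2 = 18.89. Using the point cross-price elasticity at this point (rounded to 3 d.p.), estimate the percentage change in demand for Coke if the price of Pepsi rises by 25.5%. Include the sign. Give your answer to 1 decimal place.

9.4%

At P_1 = 25.12, P_2 = 18.89: Q_1 = 1241.336.
∂Q_1/∂P_2 = 0.96P_1 = 24.1152.
ε = (∂Q_1/∂P_2)(P_2/Q_1) = 24.1152 × 18.89/1241.336 ≈ 0.367.
%ΔQ_1 ≈ ε × %ΔP_2 = 0.367 × (25.5%) = 9.4%.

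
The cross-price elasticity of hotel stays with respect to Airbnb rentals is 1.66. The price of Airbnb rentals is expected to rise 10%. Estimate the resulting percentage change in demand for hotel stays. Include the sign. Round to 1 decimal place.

%ΔQ ≈ ε × %ΔP of Airbnb rentals = 1.66 × (10%) = 16.6%.
Demand for hotel stays rises by about 16.6%.

16.6%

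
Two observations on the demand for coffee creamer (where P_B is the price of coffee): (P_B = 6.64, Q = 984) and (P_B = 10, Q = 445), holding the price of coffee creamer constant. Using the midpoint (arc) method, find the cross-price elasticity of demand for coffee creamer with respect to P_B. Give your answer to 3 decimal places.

-1.868

ΔQ_A = 445 − 984 = -539; ΔP_B = 10 − 6.64 = 3.36.
Midpoints: Q̄_A = 714.5, P̄_B = 8.32.
ε = (ΔQ_A/Q̄_A)/(ΔP_B/P̄_B) = (-539/714.5)/(3.36/8.32) ≈ -1.868.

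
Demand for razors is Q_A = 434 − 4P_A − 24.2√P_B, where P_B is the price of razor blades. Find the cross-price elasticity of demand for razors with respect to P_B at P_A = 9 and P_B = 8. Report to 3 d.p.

-0.104

At P_A = 9 and P_B = 8: Q_A = 329.552.
∂Q_A/∂P_B = -24.2/(2√P_B) = -24.2/(2√8) = -4.2780.
ε = (∂Q_A/∂P_B)(P_B/Q_A) = -4.2780 × (8/329.552) ≈ -0.104.
ε < 0: complements.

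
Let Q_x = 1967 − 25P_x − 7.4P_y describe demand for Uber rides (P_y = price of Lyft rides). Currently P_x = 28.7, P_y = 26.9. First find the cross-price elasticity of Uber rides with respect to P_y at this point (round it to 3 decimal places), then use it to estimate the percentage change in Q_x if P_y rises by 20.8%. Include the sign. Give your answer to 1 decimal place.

-4.0%

At P_x = 28.7, P_y = 26.9: Q_x = 1050.44.
∂Q_x/∂P_y = -7.4.
ε = (∂Q_x/∂P_y)(P_y/Q_x) = -7.4000 × 26.9/1050.44 ≈ -0.190.
%ΔQ_x ≈ ε × %ΔP_y = -0.190 × (20.8%) = -4.0%.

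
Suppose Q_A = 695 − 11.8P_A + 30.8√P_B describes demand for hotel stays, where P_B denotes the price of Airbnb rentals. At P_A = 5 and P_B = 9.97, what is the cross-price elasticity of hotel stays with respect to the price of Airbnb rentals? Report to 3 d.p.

0.066

At P_A = 5 and P_B = 9.97: Q_A = 733.252.
∂Q_A/∂P_B = 30.8/(2√P_B) = 30.8/(2√9.97) = 4.8772.
ε = (∂Q_A/∂P_B)(P_B/Q_A) = 4.8772 × (9.97/733.252) ≈ 0.066.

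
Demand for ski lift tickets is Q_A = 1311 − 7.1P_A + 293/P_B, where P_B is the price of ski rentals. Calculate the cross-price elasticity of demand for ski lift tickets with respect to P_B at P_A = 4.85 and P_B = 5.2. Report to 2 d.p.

At P_A = 4.85 and P_B = 5.2: Q_A = 1332.911.
∂Q_A/∂P_B = −293/P_B² = -10.8358.
ε = (∂Q_A/∂P_B)(P_B/Q_A) = -10.8358 × (5.2/1332.911) ≈ -0.04.

-0.04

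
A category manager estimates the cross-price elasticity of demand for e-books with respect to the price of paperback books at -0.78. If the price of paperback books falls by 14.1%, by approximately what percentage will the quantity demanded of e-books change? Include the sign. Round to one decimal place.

11.0%

%ΔQ ≈ ε × %ΔP of paperback books = -0.78 × (-14.1%) = 11.0%.
Demand for e-books rises by about 11.0%.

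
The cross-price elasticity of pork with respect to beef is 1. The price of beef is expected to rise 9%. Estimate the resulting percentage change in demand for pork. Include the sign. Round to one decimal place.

9.0%

%ΔQ ≈ ε × %ΔP of beef = 1 × (9%) = 9.0%.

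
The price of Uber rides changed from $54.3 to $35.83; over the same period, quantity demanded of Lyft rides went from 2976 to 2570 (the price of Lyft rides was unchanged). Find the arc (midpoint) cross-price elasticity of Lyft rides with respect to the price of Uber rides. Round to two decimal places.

0.36

ΔQ_A = 2570 − 2976 = -406; ΔP_B = 35.83 − 54.3 = -18.47.
Midpoints: Q̄_A = 2773.0, P̄_B = 45.06.
ε = (ΔQ_A/Q̄_A)/(ΔP_B/P̄_B) = (-406/2773.0)/(-18.47/45.06) ≈ 0.36.
ε > 0: Lyft rides and Uber rides are substitutes.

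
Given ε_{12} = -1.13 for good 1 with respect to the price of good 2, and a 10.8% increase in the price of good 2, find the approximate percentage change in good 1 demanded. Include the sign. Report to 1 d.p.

%ΔQ ≈ ε × %ΔP of good 2 = -1.13 × (10.8%) = -12.2%.
Demand for good 1 falls by about 12.2%.

-12.2%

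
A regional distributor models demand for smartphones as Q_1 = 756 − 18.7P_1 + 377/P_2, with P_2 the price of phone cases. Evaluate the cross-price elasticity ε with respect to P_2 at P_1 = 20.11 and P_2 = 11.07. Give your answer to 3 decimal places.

At P_1 = 20.11 and P_2 = 11.07: Q_1 = 413.999.
∂Q_1/∂P_2 = −377/P_2² = -3.0764.
ε = (∂Q_1/∂P_2)(P_2/Q_1) = -3.0764 × (11.07/413.999) ≈ -0.082.
ε < 0: complements.

-0.082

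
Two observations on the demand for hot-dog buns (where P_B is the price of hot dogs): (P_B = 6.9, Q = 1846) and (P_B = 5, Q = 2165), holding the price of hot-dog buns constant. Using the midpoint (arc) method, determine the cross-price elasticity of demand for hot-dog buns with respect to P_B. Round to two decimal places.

ΔQ_A = 2165 − 1846 = 319; ΔP_B = 5 − 6.9 = -1.9.
Midpoints: Q̄_A = 2005.5, P̄_B = 5.95.
ε = (ΔQ_A/Q̄_A)/(ΔP_B/P̄_B) = (319/2005.5)/(-1.9/5.95) ≈ -0.50.
ε < 0: hot-dog buns and hot dogs are complements.

-0.50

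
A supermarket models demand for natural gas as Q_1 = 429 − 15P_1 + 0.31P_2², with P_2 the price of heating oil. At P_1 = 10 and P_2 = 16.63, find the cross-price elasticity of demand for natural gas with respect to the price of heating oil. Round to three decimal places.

At P_1 = 10 and P_2 = 16.63: Q_1 = 364.733.
∂Q_1/∂P_2 = 0.62P_2 = 0.62(16.63) = 10.3106.
ε = (∂Q_1/∂P_2)(P_2/Q_1) = 10.3106 × (16.63/364.733) ≈ 0.470.

0.470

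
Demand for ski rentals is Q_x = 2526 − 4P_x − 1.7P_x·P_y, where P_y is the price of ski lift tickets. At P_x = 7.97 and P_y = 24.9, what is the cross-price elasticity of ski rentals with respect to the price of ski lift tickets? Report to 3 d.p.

At P_x = 7.97 and P_y = 24.9: Q_x = 2156.750.
∂Q_x/∂P_y = -1.7P_x = -1.7(7.97) = -13.5490.
ε = (∂Q_x/∂P_y)(P_y/Q_x) = -13.5490 × (24.9/2156.750) ≈ -0.156.
ε < 0: complements.

-0.156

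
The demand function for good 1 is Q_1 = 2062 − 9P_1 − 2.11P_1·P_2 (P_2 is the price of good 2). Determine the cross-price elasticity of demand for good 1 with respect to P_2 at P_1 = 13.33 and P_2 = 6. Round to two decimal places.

At P_1 = 13.33 and P_2 = 6: Q_1 = 1773.272.
∂Q_1/∂P_2 = -2.11P_1 = -2.11(13.33) = -28.1263.
ε = (∂Q_1/∂P_2)(P_2/Q_1) = -28.1263 × (6/1773.272) ≈ -0.10.
ε < 0: complements.

-0.10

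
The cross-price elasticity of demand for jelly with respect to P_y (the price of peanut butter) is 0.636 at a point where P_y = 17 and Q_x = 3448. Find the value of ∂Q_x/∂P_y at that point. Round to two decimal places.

129.00

ε = (∂Q_x/∂P_y)·(P_y/Q_x) ⇒ ∂Q_x/∂P_y = ε·Q_x/P_y = 0.636 × 3448/17 ≈ 129.00.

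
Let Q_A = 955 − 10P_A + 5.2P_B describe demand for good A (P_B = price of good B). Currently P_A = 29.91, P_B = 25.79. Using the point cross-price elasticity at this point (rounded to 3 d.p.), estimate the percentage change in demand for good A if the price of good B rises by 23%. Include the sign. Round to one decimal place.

3.9%

At P_A = 29.91, P_B = 25.79: Q_A = 790.008.
∂Q_A/∂P_B = 5.2.
ε = (∂Q_A/∂P_B)(P_B/Q_A) = 5.2000 × 25.79/790.008 ≈ 0.170.
%ΔQ_A ≈ ε × %ΔP_B = 0.170 × (23%) = 3.9%.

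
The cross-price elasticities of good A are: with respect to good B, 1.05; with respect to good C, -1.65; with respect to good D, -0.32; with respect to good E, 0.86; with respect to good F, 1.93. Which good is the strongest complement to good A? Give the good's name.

good C

Complements have ε < 0. The most negative value is -1.65 (good C).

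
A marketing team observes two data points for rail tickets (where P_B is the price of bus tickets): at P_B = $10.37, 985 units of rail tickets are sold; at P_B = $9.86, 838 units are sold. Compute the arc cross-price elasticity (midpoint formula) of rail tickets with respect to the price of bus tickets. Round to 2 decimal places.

ΔQ_A = 838 − 985 = -147; ΔP_B = 9.86 − 10.37 = -0.51.
Midpoints: Q̄_A = 911.5, P̄_B = 10.11.
ε = (ΔQ_A/Q̄_A)/(ΔP_B/P̄_B) = (-147/911.5)/(-0.51/10.11) ≈ 3.20.
ε > 0: rail tickets and bus tickets are substitutes.

3.20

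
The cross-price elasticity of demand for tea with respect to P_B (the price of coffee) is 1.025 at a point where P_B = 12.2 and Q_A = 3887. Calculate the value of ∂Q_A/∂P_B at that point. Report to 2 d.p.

ε = (∂Q_A/∂P_B)·(P_B/Q_A) ⇒ ∂Q_A/∂P_B = ε·Q_A/P_B = 1.025 × 3887/12.2 ≈ 326.57.

326.57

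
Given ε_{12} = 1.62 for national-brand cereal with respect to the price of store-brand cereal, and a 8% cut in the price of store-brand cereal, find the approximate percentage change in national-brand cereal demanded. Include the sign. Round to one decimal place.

%ΔQ ≈ ε × %ΔP of store-brand cereal = 1.62 × (-8%) = -13.0%.
Demand for national-brand cereal falls by about 13.0%.

-13.0%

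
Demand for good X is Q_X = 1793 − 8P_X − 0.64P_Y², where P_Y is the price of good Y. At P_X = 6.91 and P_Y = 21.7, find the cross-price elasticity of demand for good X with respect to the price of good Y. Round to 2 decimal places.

At P_X = 6.91 and P_Y = 21.7: Q_X = 1436.350.
∂Q_X/∂P_Y = -1.28P_Y = -1.28(21.7) = -27.7760.
ε = (∂Q_X/∂P_Y)(P_Y/Q_X) = -27.7760 × (21.7/1436.350) ≈ -0.42.

-0.42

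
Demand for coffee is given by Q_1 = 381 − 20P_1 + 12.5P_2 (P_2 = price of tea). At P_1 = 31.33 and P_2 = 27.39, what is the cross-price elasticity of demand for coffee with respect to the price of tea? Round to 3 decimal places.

At P_1 = 31.33 and P_2 = 27.39: Q_1 = 96.775.
∂Q_1/∂P_2 = 12.5.
ε = (∂Q_1/∂P_2)(P_2/Q_1) = 12.5 × (27.39/96.775) ≈ 3.538.
Since ε > 0, coffee and tea are substitutes.

3.538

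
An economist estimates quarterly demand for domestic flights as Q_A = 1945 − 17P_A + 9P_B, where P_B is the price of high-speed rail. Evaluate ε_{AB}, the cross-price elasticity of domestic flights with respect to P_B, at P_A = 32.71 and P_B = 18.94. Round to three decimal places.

At P_A = 32.71 and P_B = 18.94: Q_A = 1559.39.
∂Q_A/∂P_B = 9.
ε = (∂Q_A/∂P_B)(P_B/Q_A) = 9 × (18.94/1559.39) ≈ 0.109.
Since ε > 0, domestic flights and high-speed rail are substitutes.

0.109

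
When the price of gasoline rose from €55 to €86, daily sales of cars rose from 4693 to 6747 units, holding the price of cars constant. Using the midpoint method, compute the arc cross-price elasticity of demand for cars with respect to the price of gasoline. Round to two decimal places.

0.82

ΔQ_A = 6747 − 4693 = 2054; ΔP_B = 86 − 55 = 31.
Midpoints: Q̄_A = 5720.0, P̄_B = 70.50.
ε = (ΔQ_A/Q̄_A)/(ΔP_B/P̄_B) = (2054/5720.0)/(31/70.50) ≈ 0.82.
ε > 0: cars and gasoline are substitutes.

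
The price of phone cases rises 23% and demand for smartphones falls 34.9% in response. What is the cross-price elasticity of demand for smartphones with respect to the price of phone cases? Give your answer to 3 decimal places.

ε = (%ΔQ of smartphones) / (%ΔP of phone cases) = (-34.9%) / (23%) ≈ -1.517.
Negative cross-price elasticity: complements.

-1.517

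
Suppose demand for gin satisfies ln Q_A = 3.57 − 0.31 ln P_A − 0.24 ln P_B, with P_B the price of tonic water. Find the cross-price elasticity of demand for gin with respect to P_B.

-0.24

In a log-linear (constant-elasticity) demand function, the coefficient on ln P_B is the cross-price elasticity.
ε = -0.24. Negative, so gin and tonic water are complements.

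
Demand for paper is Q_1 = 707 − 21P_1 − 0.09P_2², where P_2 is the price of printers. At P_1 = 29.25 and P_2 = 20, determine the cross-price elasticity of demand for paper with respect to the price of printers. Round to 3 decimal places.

At P_1 = 29.25 and P_2 = 20: Q_1 = 56.75.
∂Q_1/∂P_2 = -0.18P_2 = -0.18(20) = -3.6000.
ε = (∂Q_1/∂P_2)(P_2/Q_1) = -3.6000 × (20/56.75) ≈ -1.269.
ε < 0: complements.

-1.269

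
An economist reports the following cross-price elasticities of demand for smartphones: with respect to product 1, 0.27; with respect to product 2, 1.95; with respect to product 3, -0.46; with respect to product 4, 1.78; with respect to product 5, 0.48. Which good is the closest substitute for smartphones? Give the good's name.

product 2

Substitutes have ε > 0. Among the positive values, 1.95 (product 2) is largest.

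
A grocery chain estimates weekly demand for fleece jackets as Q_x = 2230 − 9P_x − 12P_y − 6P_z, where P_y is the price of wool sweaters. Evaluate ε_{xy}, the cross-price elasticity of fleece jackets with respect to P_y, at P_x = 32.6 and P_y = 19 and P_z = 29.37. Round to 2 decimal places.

-0.15

At P_x = 32.6 and P_y = 19 and P_z = 29.37: Q_x = 1532.38.
∂Q_x/∂P_y = -12.
ε = (∂Q_x/∂P_y)(P_y/Q_x) = -12 × (19/1532.38) ≈ -0.15.
Since ε < 0, fleece jackets and wool sweaters are complements.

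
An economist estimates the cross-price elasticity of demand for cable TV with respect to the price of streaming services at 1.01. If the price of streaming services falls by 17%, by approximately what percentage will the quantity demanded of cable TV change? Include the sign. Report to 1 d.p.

%ΔQ ≈ ε × %ΔP of streaming services = 1.01 × (-17%) = -17.2%.

-17.2%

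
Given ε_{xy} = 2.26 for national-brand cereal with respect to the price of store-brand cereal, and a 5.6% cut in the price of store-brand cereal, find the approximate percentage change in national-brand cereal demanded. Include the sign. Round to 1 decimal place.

-12.7%

%ΔQ ≈ ε × %ΔP of store-brand cereal = 2.26 × (-5.6%) = -12.7%.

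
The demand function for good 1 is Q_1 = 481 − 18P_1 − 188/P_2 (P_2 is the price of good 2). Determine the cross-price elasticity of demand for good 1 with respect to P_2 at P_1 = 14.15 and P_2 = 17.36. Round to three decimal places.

0.050

At P_1 = 14.15 and P_2 = 17.36: Q_1 = 215.471.
∂Q_1/∂P_2 = 188/P_2² = 0.6238.
ε = (∂Q_1/∂P_2)(P_2/Q_1) = 0.6238 × (17.36/215.471) ≈ 0.050.
ε > 0: substitutes.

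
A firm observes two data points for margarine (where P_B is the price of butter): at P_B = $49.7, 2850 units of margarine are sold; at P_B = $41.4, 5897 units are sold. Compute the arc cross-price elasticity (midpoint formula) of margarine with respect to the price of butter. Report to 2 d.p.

-3.82

ΔQ_A = 5897 − 2850 = 3047; ΔP_B = 41.4 − 49.7 = -8.3.
Midpoints: Q̄_A = 4373.5, P̄_B = 45.55.
ε = (ΔQ_A/Q̄_A)/(ΔP_B/P̄_B) = (3047/4373.5)/(-8.3/45.55) ≈ -3.82.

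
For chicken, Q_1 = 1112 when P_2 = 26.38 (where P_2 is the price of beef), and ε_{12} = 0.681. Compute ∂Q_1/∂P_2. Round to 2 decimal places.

28.71

ε = (∂Q_1/∂P_2)·(P_2/Q_1) ⇒ ∂Q_1/∂P_2 = ε·Q_1/P_2 = 0.681 × 1112/26.38 ≈ 28.71.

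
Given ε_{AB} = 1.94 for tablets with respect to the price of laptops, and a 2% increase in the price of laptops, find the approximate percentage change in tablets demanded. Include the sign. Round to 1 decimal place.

3.9%

%ΔQ ≈ ε × %ΔP of laptops = 1.94 × (2%) = 3.9%.
Demand for tablets rises by about 3.9%.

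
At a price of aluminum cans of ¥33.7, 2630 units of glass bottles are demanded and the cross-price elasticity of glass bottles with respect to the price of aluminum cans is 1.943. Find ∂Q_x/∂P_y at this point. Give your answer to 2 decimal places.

151.63

ε = (∂Q_x/∂P_y)·(P_y/Q_x) ⇒ ∂Q_x/∂P_y = ε·Q_x/P_y = 1.943 × 2630/33.7 ≈ 151.63.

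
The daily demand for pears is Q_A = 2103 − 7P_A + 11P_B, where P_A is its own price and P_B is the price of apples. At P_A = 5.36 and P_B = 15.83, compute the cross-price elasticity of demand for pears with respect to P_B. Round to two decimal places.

0.08

At P_A = 5.36 and P_B = 15.83: Q_A = 2239.61.
∂Q_A/∂P_B = 11.
ε = (∂Q_A/∂P_B)(P_B/Q_A) = 11 × (15.83/2239.61) ≈ 0.08.
Since ε > 0, pears and apples are substitutes.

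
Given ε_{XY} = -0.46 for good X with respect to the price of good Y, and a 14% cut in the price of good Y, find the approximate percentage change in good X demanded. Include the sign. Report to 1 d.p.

6.4%

%ΔQ ≈ ε × %ΔP of good Y = -0.46 × (-14%) = 6.4%.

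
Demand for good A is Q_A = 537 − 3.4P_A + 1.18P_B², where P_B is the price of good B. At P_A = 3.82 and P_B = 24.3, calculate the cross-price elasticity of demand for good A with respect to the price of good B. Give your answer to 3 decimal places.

At P_A = 3.82 and P_B = 24.3: Q_A = 1220.790.
∂Q_A/∂P_B = 2.36P_B = 2.36(24.3) = 57.3480.
ε = (∂Q_A/∂P_B)(P_B/Q_A) = 57.3480 × (24.3/1220.790) ≈ 1.142.

1.142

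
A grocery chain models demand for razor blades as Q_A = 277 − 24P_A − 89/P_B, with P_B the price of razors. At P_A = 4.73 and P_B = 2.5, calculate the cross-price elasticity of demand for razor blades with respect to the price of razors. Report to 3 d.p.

0.278

At P_A = 4.73 and P_B = 2.5: Q_A = 127.88.
∂Q_A/∂P_B = 89/P_B² = 14.2400.
ε = (∂Q_A/∂P_B)(P_B/Q_A) = 14.2400 × (2.5/127.88) ≈ 0.278.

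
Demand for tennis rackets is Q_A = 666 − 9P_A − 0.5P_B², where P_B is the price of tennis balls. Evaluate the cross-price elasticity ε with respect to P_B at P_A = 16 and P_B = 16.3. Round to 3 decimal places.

-0.683

At P_A = 16 and P_B = 16.3: Q_A = 389.155.
∂Q_A/∂P_B = -1P_B = -1(16.3) = -16.3000.
ε = (∂Q_A/∂P_B)(P_B/Q_A) = -16.3000 × (16.3/389.155) ≈ -0.683.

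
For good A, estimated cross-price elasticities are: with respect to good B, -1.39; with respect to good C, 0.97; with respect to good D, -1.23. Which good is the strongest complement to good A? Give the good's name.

good B

Complements have ε < 0. The most negative value is -1.39 (good B).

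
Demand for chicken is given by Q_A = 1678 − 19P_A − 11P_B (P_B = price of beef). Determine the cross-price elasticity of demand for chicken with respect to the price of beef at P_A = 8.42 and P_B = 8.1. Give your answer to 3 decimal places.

At P_A = 8.42 and P_B = 8.1: Q_A = 1428.92.
∂Q_A/∂P_B = -11.
ε = (∂Q_A/∂P_B)(P_B/Q_A) = -11 × (8.1/1428.92) ≈ -0.062.
Since ε < 0, chicken and beef are complements.

-0.062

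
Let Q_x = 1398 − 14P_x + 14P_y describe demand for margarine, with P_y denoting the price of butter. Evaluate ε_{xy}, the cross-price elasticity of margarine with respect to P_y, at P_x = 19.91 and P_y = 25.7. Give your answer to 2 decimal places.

At P_x = 19.91 and P_y = 25.7: Q_x = 1479.06.
∂Q_x/∂P_y = 14.
ε = (∂Q_x/∂P_y)(P_y/Q_x) = 14 × (25.7/1479.06) ≈ 0.24.
Since ε > 0, margarine and butter are substitutes.

0.24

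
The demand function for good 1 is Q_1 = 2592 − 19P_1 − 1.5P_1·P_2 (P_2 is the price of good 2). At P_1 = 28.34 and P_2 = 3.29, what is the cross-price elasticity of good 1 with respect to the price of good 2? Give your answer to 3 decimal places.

-0.073

At P_1 = 28.34 and P_2 = 3.29: Q_1 = 1913.682.
∂Q_1/∂P_2 = -1.5P_1 = -1.5(28.34) = -42.5100.
ε = (∂Q_1/∂P_2)(P_2/Q_1) = -42.5100 × (3.29/1913.682) ≈ -0.073.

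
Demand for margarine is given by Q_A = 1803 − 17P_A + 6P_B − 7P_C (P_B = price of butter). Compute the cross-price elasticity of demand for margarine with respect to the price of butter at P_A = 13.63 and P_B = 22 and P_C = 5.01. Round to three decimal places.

At P_A = 13.63 and P_B = 22 and P_C = 5.01: Q_A = 1668.22.
∂Q_A/∂P_B = 6.
ε = (∂Q_A/∂P_B)(P_B/Q_A) = 6 × (22/1668.22) ≈ 0.079.
Since ε > 0, margarine and butter are substitutes.

0.079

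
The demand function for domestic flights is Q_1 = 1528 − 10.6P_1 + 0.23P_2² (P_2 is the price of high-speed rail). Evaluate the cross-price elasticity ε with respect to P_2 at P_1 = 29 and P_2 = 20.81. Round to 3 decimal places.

At P_1 = 29 and P_2 = 20.81: Q_1 = 1320.203.
∂Q_1/∂P_2 = 0.46P_2 = 0.46(20.81) = 9.5726.
ε = (∂Q_1/∂P_2)(P_2/Q_1) = 9.5726 × (20.81/1320.203) ≈ 0.151.

0.151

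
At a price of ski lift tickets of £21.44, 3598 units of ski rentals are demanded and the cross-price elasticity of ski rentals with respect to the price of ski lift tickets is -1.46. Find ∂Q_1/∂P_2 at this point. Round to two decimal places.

-245.01

ε = (∂Q_1/∂P_2)·(P_2/Q_1) ⇒ ∂Q_1/∂P_2 = ε·Q_1/P_2 = -1.46 × 3598/21.44 ≈ -245.01.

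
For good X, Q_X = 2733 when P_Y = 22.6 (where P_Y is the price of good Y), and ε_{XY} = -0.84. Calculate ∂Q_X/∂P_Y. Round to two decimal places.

-101.58

ε = (∂Q_X/∂P_Y)·(P_Y/Q_X) ⇒ ∂Q_X/∂P_Y = ε·Q_X/P_Y = -0.84 × 2733/22.6 ≈ -101.58.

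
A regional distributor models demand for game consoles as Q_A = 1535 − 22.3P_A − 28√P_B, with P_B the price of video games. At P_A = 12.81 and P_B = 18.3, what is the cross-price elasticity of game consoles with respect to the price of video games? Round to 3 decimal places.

At P_A = 12.81 and P_B = 18.3: Q_A = 1129.557.
∂Q_A/∂P_B = -28/(2√P_B) = -28/(2√18.3) = -3.2727.
ε = (∂Q_A/∂P_B)(P_B/Q_A) = -3.2727 × (18.3/1129.557) ≈ -0.053.

-0.053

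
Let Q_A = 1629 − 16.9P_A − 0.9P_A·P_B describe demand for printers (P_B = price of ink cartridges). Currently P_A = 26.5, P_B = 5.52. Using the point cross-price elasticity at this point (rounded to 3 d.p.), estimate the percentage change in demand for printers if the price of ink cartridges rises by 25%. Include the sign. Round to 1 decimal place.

-3.1%

At P_A = 26.5, P_B = 5.52: Q_A = 1049.498.
∂Q_A/∂P_B = -0.9P_A = -23.8500.
ε = (∂Q_A/∂P_B)(P_B/Q_A) = -23.8500 × 5.52/1049.498 ≈ -0.125.
%ΔQ_A ≈ ε × %ΔP_B = -0.125 × (25%) = -3.1%.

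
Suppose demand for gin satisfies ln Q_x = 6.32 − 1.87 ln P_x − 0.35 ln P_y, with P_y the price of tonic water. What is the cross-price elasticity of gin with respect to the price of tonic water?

In a log-linear (constant-elasticity) demand function, the coefficient on ln P_y is the cross-price elasticity.
ε = -0.35. Negative, so gin and tonic water are complements.

-0.35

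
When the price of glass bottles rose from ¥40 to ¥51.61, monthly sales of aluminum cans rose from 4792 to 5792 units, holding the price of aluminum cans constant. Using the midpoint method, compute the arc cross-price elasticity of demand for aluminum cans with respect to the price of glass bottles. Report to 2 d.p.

ΔQ_A = 5792 − 4792 = 1000; ΔP_B = 51.61 − 40 = 11.61.
Midpoints: Q̄_A = 5292.0, P̄_B = 45.80.
ε = (ΔQ_A/Q̄_A)/(ΔP_B/P̄_B) = (1000/5292.0)/(11.61/45.80) ≈ 0.75.
ε > 0: aluminum cans and glass bottles are substitutes.

0.75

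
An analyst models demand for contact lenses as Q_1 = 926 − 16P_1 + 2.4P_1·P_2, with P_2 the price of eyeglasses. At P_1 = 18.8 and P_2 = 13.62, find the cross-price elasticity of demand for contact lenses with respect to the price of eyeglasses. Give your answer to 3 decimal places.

0.496

At P_1 = 18.8 and P_2 = 13.62: Q_1 = 1239.734.
∂Q_1/∂P_2 = 2.4P_1 = 2.4(18.8) = 45.1200.
ε = (∂Q_1/∂P_2)(P_2/Q_1) = 45.1200 × (13.62/1239.734) ≈ 0.496.
ε > 0: substitutes.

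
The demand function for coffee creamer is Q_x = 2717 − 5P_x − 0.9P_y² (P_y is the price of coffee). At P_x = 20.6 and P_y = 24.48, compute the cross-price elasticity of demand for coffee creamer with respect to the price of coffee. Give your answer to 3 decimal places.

-0.520

At P_x = 20.6 and P_y = 24.48: Q_x = 2074.657.
∂Q_x/∂P_y = -1.8P_y = -1.8(24.48) = -44.0640.
ε = (∂Q_x/∂P_y)(P_y/Q_x) = -44.0640 × (24.48/2074.657) ≈ -0.520.
ε < 0: complements.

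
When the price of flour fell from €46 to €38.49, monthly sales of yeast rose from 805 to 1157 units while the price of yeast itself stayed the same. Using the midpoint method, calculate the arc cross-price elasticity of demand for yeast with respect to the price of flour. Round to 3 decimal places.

-2.018

ΔQ_A = 1157 − 805 = 352; ΔP_B = 38.49 − 46 = -7.51.
Midpoints: Q̄_A = 981.0, P̄_B = 42.25.
ε = (ΔQ_A/Q̄_A)/(ΔP_B/P̄_B) = (352/981.0)/(-7.51/42.25) ≈ -2.018.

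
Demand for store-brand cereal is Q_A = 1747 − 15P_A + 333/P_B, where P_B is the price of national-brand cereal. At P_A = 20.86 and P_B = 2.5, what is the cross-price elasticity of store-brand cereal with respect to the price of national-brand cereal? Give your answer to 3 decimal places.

At P_A = 20.86 and P_B = 2.5: Q_A = 1567.3.
∂Q_A/∂P_B = −333/P_B² = -53.2800.
ε = (∂Q_A/∂P_B)(P_B/Q_A) = -53.2800 × (2.5/1567.3) ≈ -0.085.
ε < 0: complements.

-0.085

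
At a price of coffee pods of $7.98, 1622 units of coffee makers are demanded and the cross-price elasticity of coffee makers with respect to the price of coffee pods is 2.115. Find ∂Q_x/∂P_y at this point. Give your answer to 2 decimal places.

429.89

ε = (∂Q_x/∂P_y)·(P_y/Q_x) ⇒ ∂Q_x/∂P_y = ε·Q_x/P_y = 2.115 × 1622/7.98 ≈ 429.89.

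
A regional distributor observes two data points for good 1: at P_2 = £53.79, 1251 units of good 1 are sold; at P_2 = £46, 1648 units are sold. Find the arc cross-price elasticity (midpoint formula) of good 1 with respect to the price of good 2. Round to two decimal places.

-1.75

ΔQ_1 = 1648 − 1251 = 397; ΔP_2 = 46 − 53.79 = -7.79.
Midpoints: Q̄_1 = 1449.5, P̄_2 = 49.89.
ε = (ΔQ_1/Q̄_1)/(ΔP_2/P̄_2) = (397/1449.5)/(-7.79/49.89) ≈ -1.75.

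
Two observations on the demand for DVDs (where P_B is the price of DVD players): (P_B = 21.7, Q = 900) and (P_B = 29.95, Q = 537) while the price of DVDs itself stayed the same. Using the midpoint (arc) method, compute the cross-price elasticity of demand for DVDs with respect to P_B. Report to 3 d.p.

-1.581

ΔQ_A = 537 − 900 = -363; ΔP_B = 29.95 − 21.7 = 8.25.
Midpoints: Q̄_A = 718.5, P̄_B = 25.82.
ε = (ΔQ_A/Q̄_A)/(ΔP_B/P̄_B) = (-363/718.5)/(8.25/25.82) ≈ -1.581.
ε < 0: DVDs and DVD players are complements.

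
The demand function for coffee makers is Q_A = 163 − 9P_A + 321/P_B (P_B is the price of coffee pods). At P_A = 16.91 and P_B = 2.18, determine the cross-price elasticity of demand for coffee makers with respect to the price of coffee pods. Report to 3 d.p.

-0.932

At P_A = 16.91 and P_B = 2.18: Q_A = 158.058.
∂Q_A/∂P_B = −321/P_B² = -67.5448.
ε = (∂Q_A/∂P_B)(P_B/Q_A) = -67.5448 × (2.18/158.058) ≈ -0.932.
ε < 0: complements.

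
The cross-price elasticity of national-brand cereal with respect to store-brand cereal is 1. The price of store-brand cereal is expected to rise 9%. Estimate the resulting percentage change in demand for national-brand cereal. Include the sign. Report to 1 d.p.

%ΔQ ≈ ε × %ΔP of store-brand cereal = 1 × (9%) = 9.0%.

9.0%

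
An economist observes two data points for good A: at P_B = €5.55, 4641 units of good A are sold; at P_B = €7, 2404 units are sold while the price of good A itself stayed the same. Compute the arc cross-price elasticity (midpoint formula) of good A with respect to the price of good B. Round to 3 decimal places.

-2.748

ΔQ_A = 2404 − 4641 = -2237; ΔP_B = 7 − 5.55 = 1.45.
Midpoints: Q̄_A = 3522.5, P̄_B = 6.28.
ε = (ΔQ_A/Q̄_A)/(ΔP_B/P̄_B) = (-2237/3522.5)/(1.45/6.28) ≈ -2.748.
ε < 0: good A and good B are complements.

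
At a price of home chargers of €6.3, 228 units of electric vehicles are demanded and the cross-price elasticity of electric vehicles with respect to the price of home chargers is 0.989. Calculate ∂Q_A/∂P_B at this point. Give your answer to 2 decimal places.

35.79

ε = (∂Q_A/∂P_B)·(P_B/Q_A) ⇒ ∂Q_A/∂P_B = ε·Q_A/P_B = 0.989 × 228/6.3 ≈ 35.79.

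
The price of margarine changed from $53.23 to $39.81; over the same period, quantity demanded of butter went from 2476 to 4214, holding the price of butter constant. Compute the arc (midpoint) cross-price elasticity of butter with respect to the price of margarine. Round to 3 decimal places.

ΔQ_A = 4214 − 2476 = 1738; ΔP_B = 39.81 − 53.23 = -13.42.
Midpoints: Q̄_A = 3345.0, P̄_B = 46.52.
ε = (ΔQ_A/Q̄_A)/(ΔP_B/P̄_B) = (1738/3345.0)/(-13.42/46.52) ≈ -1.801.
ε < 0: butter and margarine are complements.

-1.801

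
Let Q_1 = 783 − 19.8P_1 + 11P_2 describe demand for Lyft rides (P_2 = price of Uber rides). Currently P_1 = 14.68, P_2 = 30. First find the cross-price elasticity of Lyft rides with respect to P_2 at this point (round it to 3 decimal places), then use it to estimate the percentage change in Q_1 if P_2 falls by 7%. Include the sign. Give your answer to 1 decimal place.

At P_1 = 14.68, P_2 = 30: Q_1 = 822.336.
∂Q_1/∂P_2 = 11.
ε = (∂Q_1/∂P_2)(P_2/Q_1) = 11.0000 × 30/822.336 ≈ 0.401.
%ΔQ_1 ≈ ε × %ΔP_2 = 0.401 × (-7%) = -2.8%.

-2.8%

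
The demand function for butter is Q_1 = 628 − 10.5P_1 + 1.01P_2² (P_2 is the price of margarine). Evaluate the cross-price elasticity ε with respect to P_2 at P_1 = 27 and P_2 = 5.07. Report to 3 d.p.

0.140

At P_1 = 27 and P_2 = 5.07: Q_1 = 370.462.
∂Q_1/∂P_2 = 2.02P_2 = 2.02(5.07) = 10.2414.
ε = (∂Q_1/∂P_2)(P_2/Q_1) = 10.2414 × (5.07/370.462) ≈ 0.140.
ε > 0: substitutes.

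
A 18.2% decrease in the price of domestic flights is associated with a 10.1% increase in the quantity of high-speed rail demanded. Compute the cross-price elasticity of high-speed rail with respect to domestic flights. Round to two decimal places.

ε = (%ΔQ of high-speed rail) / (%ΔP of domestic flights) = (10.1%) / (-18.2%) ≈ -0.55.
Negative cross-price elasticity: complements.

-0.55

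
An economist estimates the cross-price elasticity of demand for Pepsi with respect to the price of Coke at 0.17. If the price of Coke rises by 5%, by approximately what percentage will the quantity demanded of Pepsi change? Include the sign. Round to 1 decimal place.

%ΔQ ≈ ε × %ΔP of Coke = 0.17 × (5%) = 0.9%.

0.9%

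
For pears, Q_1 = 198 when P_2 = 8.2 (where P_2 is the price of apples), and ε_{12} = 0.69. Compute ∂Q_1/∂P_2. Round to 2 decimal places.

ε = (∂Q_1/∂P_2)·(P_2/Q_1) ⇒ ∂Q_1/∂P_2 = ε·Q_1/P_2 = 0.69 × 198/8.2 ≈ 16.66.

16.66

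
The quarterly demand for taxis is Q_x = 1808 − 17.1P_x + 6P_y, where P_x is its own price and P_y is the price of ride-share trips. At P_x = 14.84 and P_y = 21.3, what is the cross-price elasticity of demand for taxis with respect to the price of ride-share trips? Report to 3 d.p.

0.076

At P_x = 14.84 and P_y = 21.3: Q_x = 1682.036.
∂Q_x/∂P_y = 6.
ε = (∂Q_x/∂P_y)(P_y/Q_x) = 6 × (21.3/1682.036) ≈ 0.076.
Since ε > 0, taxis and ride-share trips are substitutes.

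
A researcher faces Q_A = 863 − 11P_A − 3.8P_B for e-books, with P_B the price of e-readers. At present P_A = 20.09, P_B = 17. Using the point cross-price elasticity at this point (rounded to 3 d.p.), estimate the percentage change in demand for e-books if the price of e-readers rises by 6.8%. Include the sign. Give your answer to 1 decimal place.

At P_A = 20.09, P_B = 17: Q_A = 577.41.
∂Q_A/∂P_B = -3.8.
ε = (∂Q_A/∂P_B)(P_B/Q_A) = -3.8000 × 17/577.41 ≈ -0.112.
%ΔQ_A ≈ ε × %ΔP_B = -0.112 × (6.8%) = -0.8%.

-0.8%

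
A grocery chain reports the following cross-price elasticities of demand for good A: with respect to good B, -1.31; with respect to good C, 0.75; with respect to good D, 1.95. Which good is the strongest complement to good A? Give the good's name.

Complements have ε < 0. The most negative value is -1.31 (good B).

good B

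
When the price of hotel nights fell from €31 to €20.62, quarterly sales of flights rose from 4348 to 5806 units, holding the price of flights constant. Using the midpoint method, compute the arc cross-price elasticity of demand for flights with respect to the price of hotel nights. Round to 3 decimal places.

-0.714

ΔQ_A = 5806 − 4348 = 1458; ΔP_B = 20.62 − 31 = -10.38.
Midpoints: Q̄_A = 5077.0, P̄_B = 25.81.
ε = (ΔQ_A/Q̄_A)/(ΔP_B/P̄_B) = (1458/5077.0)/(-10.38/25.81) ≈ -0.714.
ε < 0: flights and hotel nights are complements.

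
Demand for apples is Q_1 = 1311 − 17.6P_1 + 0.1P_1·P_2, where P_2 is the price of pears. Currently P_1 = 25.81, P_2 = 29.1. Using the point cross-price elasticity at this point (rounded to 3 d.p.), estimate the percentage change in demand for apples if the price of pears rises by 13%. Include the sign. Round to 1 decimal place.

1.1%

At P_1 = 25.81, P_2 = 29.1: Q_1 = 931.851.
∂Q_1/∂P_2 = 0.1P_1 = 2.5810.
ε = (∂Q_1/∂P_2)(P_2/Q_1) = 2.5810 × 29.1/931.851 ≈ 0.081.
%ΔQ_1 ≈ ε × %ΔP_2 = 0.081 × (13%) = 1.1%.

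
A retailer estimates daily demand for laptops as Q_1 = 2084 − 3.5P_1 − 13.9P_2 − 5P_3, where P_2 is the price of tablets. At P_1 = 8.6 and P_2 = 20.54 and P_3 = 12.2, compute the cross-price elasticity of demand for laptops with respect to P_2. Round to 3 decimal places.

-0.167

At P_1 = 8.6 and P_2 = 20.54 and P_3 = 12.2: Q_1 = 1707.394.
∂Q_1/∂P_2 = -13.9.
ε = (∂Q_1/∂P_2)(P_2/Q_1) = -13.9 × (20.54/1707.394) ≈ -0.167.
Since ε < 0, laptops and tablets are complements.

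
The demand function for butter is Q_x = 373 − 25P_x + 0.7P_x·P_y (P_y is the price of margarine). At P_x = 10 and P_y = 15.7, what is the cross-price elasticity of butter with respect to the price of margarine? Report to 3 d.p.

0.472

At P_x = 10 and P_y = 15.7: Q_x = 232.9.
∂Q_x/∂P_y = 0.7P_x = 0.7(10) = 7.0000.
ε = (∂Q_x/∂P_y)(P_y/Q_x) = 7.0000 × (15.7/232.9) ≈ 0.472.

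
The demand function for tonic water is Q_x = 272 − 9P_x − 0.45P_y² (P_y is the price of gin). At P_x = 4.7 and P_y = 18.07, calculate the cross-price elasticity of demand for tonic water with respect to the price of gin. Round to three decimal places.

-3.551

At P_x = 4.7 and P_y = 18.07: Q_x = 82.764.
∂Q_x/∂P_y = -0.9P_y = -0.9(18.07) = -16.2630.
ε = (∂Q_x/∂P_y)(P_y/Q_x) = -16.2630 × (18.07/82.764) ≈ -3.551.
ε < 0: complements.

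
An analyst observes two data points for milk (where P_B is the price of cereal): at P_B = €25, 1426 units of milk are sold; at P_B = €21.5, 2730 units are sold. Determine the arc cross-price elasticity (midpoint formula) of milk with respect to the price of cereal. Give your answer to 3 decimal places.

ΔQ_A = 2730 − 1426 = 1304; ΔP_B = 21.5 − 25 = -3.5.
Midpoints: Q̄_A = 2078.0, P̄_B = 23.25.
ε = (ΔQ_A/Q̄_A)/(ΔP_B/P̄_B) = (1304/2078.0)/(-3.5/23.25) ≈ -4.169.

-4.169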